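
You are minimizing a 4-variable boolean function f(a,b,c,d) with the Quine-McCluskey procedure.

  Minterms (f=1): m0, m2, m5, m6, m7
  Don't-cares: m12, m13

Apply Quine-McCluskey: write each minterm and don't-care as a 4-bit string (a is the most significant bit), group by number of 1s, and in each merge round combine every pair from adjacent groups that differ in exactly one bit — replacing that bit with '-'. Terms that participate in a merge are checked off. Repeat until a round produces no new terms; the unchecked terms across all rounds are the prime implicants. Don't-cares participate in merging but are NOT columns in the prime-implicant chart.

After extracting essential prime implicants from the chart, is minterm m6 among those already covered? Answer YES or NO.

NO

size-2^0 implicants → 0000(✓)  0010(✓)  0101(✓)  0110(✓)  0111(✓)  1100(✓)  1101(✓)
size-2^1 implicants → -101  0-10  00-0  01-1  011-  110-
Unchecked terms (primes): -101, 0-10, 00-0, 01-1, 011-, 110-
Minterm coverage:
  m0 ⊆ 00-0 [E]
  m2 ⊆ 0-10,00-0
  m5 ⊆ -101,01-1
  m6 ⊆ 0-10,011-
  m7 ⊆ 01-1,011-
E = {00-0}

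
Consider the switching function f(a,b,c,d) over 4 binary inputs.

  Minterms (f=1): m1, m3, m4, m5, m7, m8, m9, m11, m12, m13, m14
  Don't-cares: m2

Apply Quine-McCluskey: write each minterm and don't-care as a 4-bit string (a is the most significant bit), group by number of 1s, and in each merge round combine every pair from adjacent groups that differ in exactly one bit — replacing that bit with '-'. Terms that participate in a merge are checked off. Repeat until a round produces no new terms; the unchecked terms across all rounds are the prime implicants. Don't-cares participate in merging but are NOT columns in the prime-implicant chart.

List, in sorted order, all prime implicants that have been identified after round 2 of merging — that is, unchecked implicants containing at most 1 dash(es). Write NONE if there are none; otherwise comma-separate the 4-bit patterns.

size-2^0 implicants → 0001(✓)  0010(✓)  0011(✓)  0100(✓)  0101(✓)  0111(✓)  1000(✓)  1001(✓)  1011(✓)  1100(✓)  1101(✓)  1110(✓)
size-2^1 implicants → -001(✓)  -011(✓)  -100(✓)  -101(✓)  0-01(✓)  0-11(✓)  00-1(✓)  001-  01-1(✓)  010-(✓)  1-00(✓)  1-01(✓)  10-1(✓)  100-(✓)  11-0  110-(✓)
size-2^2 implicants → --01  -0-1  -10-  0--1  1-0-
Unchecked terms (primes): --01, -0-1, -10-, 0--1, 001-, 1-0-, 11-0

001-, 11-0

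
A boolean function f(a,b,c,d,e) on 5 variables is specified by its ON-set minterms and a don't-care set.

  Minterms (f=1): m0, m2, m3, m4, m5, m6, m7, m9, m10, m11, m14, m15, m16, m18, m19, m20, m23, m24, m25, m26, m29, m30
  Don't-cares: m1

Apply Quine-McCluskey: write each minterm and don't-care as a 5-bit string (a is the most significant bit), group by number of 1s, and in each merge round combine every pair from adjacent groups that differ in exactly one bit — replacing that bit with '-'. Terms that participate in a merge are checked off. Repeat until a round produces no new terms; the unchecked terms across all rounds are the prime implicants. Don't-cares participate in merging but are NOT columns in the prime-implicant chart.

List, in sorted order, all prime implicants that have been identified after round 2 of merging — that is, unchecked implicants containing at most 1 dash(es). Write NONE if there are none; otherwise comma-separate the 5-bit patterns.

-1001, 11-01, 1100-

[col 0] 00000*, 00001*, 00010*, 00011*, 00100*, 00101*, 00110*, 00111*, 01001*, 01010*, 01011*, 01110*, 01111*, 10000*, 10010*, 10011*, 10100*, 10111*, 11000*, 11001*, 11010*, 11101*, 11110*
[col 1] -0000*, -0010*, -0011*, -0100*, -0111*, -1001, -1010*, -1110*, 0-001*, 0-010*, 0-011*, 0-110*, 0-111*, 00-00*, 00-01*, 00-10*, 00-11*, 000-0*, 000-1*, 0000-*, 0001-*, 001-0*, 001-1*, 0010-*, 0011-*, 01-10*, 01-11*, 010-1*, 0101-*, 0111-*, 1-000*, 1-010*, 10-00*, 10-11*, 100-0*, 1001-*, 11-01, 11-10*, 110-0*, 1100-
[col 2] --010, -0-00, -0-11, -00-0, -001-, -1-10, 0--10*, 0--11*, 0-0-1, 0-01-*, 0-11-*, 00--0*, 00--1*, 00-0-*, 00-1-*, 000--*, 001--*, 01-1-*, 1-0-0
[col 3] 0--1-, 00---
Prime implicants: --010, -0-00, -0-11, -00-0, -001-, -1-10, -1001, 0--1-, 0-0-1, 00---, 1-0-0, 11-01, 1100-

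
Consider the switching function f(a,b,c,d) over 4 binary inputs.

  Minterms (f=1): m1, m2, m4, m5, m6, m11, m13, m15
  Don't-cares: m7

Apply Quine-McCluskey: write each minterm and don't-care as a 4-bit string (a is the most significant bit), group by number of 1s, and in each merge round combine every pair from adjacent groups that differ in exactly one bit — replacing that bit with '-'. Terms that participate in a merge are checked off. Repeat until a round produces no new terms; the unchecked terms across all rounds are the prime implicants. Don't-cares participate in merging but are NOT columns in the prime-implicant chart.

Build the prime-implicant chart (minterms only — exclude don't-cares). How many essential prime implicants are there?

[col 0] 0001*, 0010*, 0100*, 0101*, 0110*, 0111*, 1011*, 1101*, 1111*
[col 1] -101*, -111*, 0-01, 0-10, 01-0*, 01-1*, 010-*, 011-*, 1-11, 11-1*
[col 2] -1-1, 01--
Prime implicants: -1-1, 0-01, 0-10, 01--, 1-11
PI chart (minterm → PIs covering it):
  1 | 0-01  (sole → essential)
  2 | 0-10  (sole → essential)
  4 | 01--  (sole → essential)
  5 | -1-1,0-01,01--
  6 | 0-10,01--
  11 | 1-11  (sole → essential)
  13 | -1-1  (sole → essential)
  15 | -1-1,1-11
Essential prime implicants: -1-1, 0-01, 0-10, 01--, 1-11

5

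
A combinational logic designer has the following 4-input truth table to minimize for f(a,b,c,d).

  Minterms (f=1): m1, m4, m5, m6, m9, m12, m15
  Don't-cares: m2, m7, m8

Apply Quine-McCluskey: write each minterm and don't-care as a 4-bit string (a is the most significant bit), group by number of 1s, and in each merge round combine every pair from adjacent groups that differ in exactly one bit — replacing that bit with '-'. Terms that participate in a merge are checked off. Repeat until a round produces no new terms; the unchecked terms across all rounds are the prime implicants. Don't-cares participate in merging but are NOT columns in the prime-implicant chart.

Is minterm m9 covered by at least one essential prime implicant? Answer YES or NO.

NO

[col 0] 0001*, 0010*, 0100*, 0101*, 0110*, 0111*, 1000*, 1001*, 1100*, 1111*
[col 1] -001, -100, -111, 0-01, 0-10, 01-0*, 01-1*, 010-*, 011-*, 1-00, 100-
[col 2] 01--
Prime implicants: -001, -100, -111, 0-01, 0-10, 01--, 1-00, 100-
PI chart (minterm → PIs covering it):
  1 | -001,0-01
  4 | -100,01--
  5 | 0-01,01--
  6 | 0-10,01--
  9 | -001,100-
  12 | -100,1-00
  15 | -111  (sole → essential)
Essential prime implicants: -111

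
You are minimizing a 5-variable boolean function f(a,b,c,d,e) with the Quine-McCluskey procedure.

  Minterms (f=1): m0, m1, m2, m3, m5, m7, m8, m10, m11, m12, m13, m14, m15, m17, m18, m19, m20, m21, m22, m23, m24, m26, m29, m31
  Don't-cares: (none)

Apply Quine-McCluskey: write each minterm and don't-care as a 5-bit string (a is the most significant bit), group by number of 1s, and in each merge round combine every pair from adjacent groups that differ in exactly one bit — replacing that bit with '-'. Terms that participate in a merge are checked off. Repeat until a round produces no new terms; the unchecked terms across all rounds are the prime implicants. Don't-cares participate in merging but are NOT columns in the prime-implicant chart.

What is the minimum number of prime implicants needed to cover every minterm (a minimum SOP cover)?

8

size-2^0 implicants → 00000(✓)  00001(✓)  00010(✓)  00011(✓)  00101(✓)  00111(✓)  01000(✓)  01010(✓)  01011(✓)  01100(✓)  01101(✓)  01110(✓)  01111(✓)  10001(✓)  10010(✓)  10011(✓)  10100(✓)  10101(✓)  10110(✓)  10111(✓)  11000(✓)  11010(✓)  11101(✓)  11111(✓)
size-2^1 implicants → -0001(✓)  -0010(✓)  -0011(✓)  -0101(✓)  -0111(✓)  -1000(✓)  -1010(✓)  -1101(✓)  -1111(✓)  0-000(✓)  0-010(✓)  0-011(✓)  0-101(✓)  0-111(✓)  00-01(✓)  00-11(✓)  000-0(✓)  000-1(✓)  0000-(✓)  0001-(✓)  001-1(✓)  01-00(✓)  01-10(✓)  01-11(✓)  010-0(✓)  0101-(✓)  011-0(✓)  011-1(✓)  0110-(✓)  0111-(✓)  1-010(✓)  1-101(✓)  1-111(✓)  10-01(✓)  10-10(✓)  10-11(✓)  100-1(✓)  1001-(✓)  101-0(✓)  101-1(✓)  1010-(✓)  1011-(✓)  110-0(✓)  111-1(✓)
size-2^2 implicants → --010  --101(✓)  --111(✓)  -0-01(✓)  -0-11(✓)  -00-1(✓)  -001-  -01-1(✓)  -10-0  -11-1(✓)  0--11  0-0-0  0-01-  0-1-1(✓)  00--1(✓)  000--  01--0  01-1-  011--  1-1-1(✓)  10--1(✓)  10-1-  101--
size-2^3 implicants → --1-1  -0--1
Unchecked terms (primes): --010, --1-1, -0--1, -001-, -10-0, 0--11, 0-0-0, 0-01-, 000--, 01--0, 01-1-, 011--, 10-1-, 101--
Minterm coverage:
  m0 ⊆ 0-0-0,000--
  m1 ⊆ -0--1,000--
  m2 ⊆ --010,-001-,0-0-0,0-01-,000--
  m3 ⊆ -0--1,-001-,0--11,0-01-,000--
  m5 ⊆ --1-1,-0--1
  m7 ⊆ --1-1,-0--1,0--11
  m8 ⊆ -10-0,0-0-0,01--0
  m10 ⊆ --010,-10-0,0-0-0,0-01-,01--0,01-1-
  m11 ⊆ 0--11,0-01-,01-1-
  m12 ⊆ 01--0,011--
  m13 ⊆ --1-1,011--
  m14 ⊆ 01--0,01-1-,011--
  m15 ⊆ --1-1,0--11,01-1-,011--
  m17 ⊆ -0--1 [E]
  m18 ⊆ --010,-001-,10-1-
  m19 ⊆ -0--1,-001-,10-1-
  m20 ⊆ 101-- [E]
  m21 ⊆ --1-1,-0--1,101--
  m22 ⊆ 10-1-,101--
  m23 ⊆ --1-1,-0--1,10-1-,101--
  m24 ⊆ -10-0 [E]
  m26 ⊆ --010,-10-0
  m29 ⊆ --1-1 [E]
  m31 ⊆ --1-1 [E]
E = {--1-1, -0--1, -10-0, 101--}
Petrick residual → --010, 0--11, 0-0-0, 01--0
Cover = c'de' + ce + b'e + bc'e' + a'de + a'c'e' + a'be' + ab'c  |cover|=8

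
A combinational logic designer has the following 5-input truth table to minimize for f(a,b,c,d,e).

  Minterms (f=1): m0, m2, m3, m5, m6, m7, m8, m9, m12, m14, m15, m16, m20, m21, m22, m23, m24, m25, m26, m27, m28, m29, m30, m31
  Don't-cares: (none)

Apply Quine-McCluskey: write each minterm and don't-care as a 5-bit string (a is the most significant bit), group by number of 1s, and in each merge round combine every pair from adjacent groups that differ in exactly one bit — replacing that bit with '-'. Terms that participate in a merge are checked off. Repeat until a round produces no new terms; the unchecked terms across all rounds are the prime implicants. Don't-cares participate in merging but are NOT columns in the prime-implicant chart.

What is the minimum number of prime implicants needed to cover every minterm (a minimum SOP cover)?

[col 0] 00000*, 00010*, 00011*, 00101*, 00110*, 00111*, 01000*, 01001*, 01100*, 01110*, 01111*, 10000*, 10100*, 10101*, 10110*, 10111*, 11000*, 11001*, 11010*, 11011*, 11100*, 11101*, 11110*, 11111*
[col 1] -0000*, -0101*, -0110*, -0111*, -1000*, -1001*, -1100*, -1110*, -1111*, 0-000*, 0-110*, 0-111*, 00-10*, 00-11*, 000-0, 0001-*, 001-1*, 0011-*, 01-00*, 0100-*, 011-0*, 0111-*, 1-000*, 1-100*, 1-101*, 1-110*, 1-111*, 10-00*, 101-0*, 101-1*, 1010-*, 1011-*, 11-00*, 11-01*, 11-10*, 11-11*, 110-0*, 110-1*, 1100-*, 1101-*, 111-0*, 111-1*, 1110-*, 1111-*
[col 2] --000, --110*, --111*, -01-1, -011-*, -1-00, -100-, -11-0, -111-*, 0-11-*, 00-1-, 1--00, 1-1-0*, 1-1-1*, 1-10-*, 1-11-*, 101--*, 11--0*, 11--1*, 11-0-*, 11-1-*, 110--*, 111--*
[col 3] --11-, 1-1--, 11---
Prime implicants: --000, --11-, -01-1, -1-00, -100-, -11-0, 00-1-, 000-0, 1--00, 1-1--, 11---
PI chart (minterm → PIs covering it):
  0 | --000,000-0
  2 | 00-1-,000-0
  3 | 00-1-  (sole → essential)
  5 | -01-1  (sole → essential)
  6 | --11-,00-1-
  7 | --11-,-01-1,00-1-
  8 | --000,-1-00,-100-
  9 | -100-  (sole → essential)
  12 | -1-00,-11-0
  14 | --11-,-11-0
  15 | --11-  (sole → essential)
  16 | --000,1--00
  20 | 1--00,1-1--
  21 | -01-1,1-1--
  22 | --11-,1-1--
  23 | --11-,-01-1,1-1--
  24 | --000,-1-00,-100-,1--00,11---
  25 | -100-,11---
  26 | 11---  (sole → essential)
  27 | 11---  (sole → essential)
  28 | -1-00,-11-0,1--00,1-1--,11---
  29 | 1-1--,11---
  30 | --11-,-11-0,1-1--,11---
  31 | --11-,1-1--,11---
Essential prime implicants: --11-, -01-1, -100-, 00-1-, 11---
Petrick residual → --000, -1-00, 1--00
Minimum SOP uses 8 PIs: c'd'e' + cd + b'ce + bd'e' + bc'd' + a'b'd + ad'e' + ab

8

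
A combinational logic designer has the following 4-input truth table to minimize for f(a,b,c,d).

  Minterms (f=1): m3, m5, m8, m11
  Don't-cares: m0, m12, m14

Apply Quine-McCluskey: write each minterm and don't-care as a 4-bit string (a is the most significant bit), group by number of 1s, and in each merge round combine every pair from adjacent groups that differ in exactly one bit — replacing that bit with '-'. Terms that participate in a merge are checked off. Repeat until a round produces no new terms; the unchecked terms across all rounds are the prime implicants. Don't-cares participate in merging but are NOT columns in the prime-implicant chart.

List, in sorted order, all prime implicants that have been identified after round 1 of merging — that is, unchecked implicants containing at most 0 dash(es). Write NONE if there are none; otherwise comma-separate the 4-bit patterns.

0101

[col 0] 0000*, 0011*, 0101, 1000*, 1011*, 1100*, 1110*
[col 1] -000, -011, 1-00, 11-0
Prime implicants: -000, -011, 0101, 1-00, 11-0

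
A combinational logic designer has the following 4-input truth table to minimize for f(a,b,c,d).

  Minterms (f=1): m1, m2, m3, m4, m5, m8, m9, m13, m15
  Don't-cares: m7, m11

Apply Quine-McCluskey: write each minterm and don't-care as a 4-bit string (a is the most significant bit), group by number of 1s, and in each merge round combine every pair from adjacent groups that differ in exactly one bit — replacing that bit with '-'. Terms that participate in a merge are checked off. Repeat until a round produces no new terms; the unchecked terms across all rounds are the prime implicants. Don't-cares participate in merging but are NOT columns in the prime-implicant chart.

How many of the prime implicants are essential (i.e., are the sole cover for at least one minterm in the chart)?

Round 0: 0001✓ 0010✓ 0011✓ 0100✓ 0101✓ 0111✓ 1000✓ 1001✓ 1011✓ 1101✓ 1111✓
Round 1: -001✓ -011✓ -101✓ -111✓ 0-01✓ 0-11✓ 00-1✓ 001- 01-1✓ 010- 1-01✓ 1-11✓ 10-1✓ 100- 11-1✓
Round 2: --01✓ --11✓ -0-1✓ -1-1✓ 0--1✓ 1--1✓
Round 3: ---1
PIs = {---1, 001-, 010-, 100-}
Coverage chart:
  m1: ---1 ←essential
  m2: 001- ←essential
  m3: ---1,001-
  m4: 010- ←essential
  m5: ---1,010-
  m8: 100- ←essential
  m9: ---1,100-
  m13: ---1 ←essential
  m15: ---1 ←essential
Essential: ---1, 001-, 010-, 100-

4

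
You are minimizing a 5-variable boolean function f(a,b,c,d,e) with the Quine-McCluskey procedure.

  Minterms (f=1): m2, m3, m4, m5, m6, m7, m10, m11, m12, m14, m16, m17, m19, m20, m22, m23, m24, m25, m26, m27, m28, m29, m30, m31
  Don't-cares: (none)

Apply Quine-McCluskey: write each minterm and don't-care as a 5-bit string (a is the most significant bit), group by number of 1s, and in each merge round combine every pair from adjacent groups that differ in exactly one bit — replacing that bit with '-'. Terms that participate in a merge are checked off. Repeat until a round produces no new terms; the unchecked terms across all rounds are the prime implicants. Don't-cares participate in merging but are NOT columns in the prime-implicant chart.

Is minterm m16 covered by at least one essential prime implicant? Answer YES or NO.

NO

Round 0: 00010✓ 00011✓ 00100✓ 00101✓ 00110✓ 00111✓ 01010✓ 01011✓ 01100✓ 01110✓ 10000✓ 10001✓ 10011✓ 10100✓ 10110✓ 10111✓ 11000✓ 11001✓ 11010✓ 11011✓ 11100✓ 11101✓ 11110✓ 11111✓
Round 1: -0011✓ -0100✓ -0110✓ -0111✓ -1010✓ -1011✓ -1100✓ -1110✓ 0-010✓ 0-011✓ 0-100✓ 0-110✓ 00-10✓ 00-11✓ 0001-✓ 001-0✓ 001-1✓ 0010-✓ 0011-✓ 01-10✓ 0101-✓ 011-0✓ 1-000✓ 1-001✓ 1-011✓ 1-100✓ 1-110✓ 1-111✓ 10-00✓ 10-11✓ 100-1✓ 1000-✓ 101-0✓ 1011-✓ 11-00✓ 11-01✓ 11-10✓ 11-11✓ 110-0✓ 110-1✓ 1100-✓ 1101-✓ 111-0✓ 111-1✓ 1110-✓ 1111-✓
Round 2: --011 --100✓ --110✓ -0-11 -01-0✓ -011- -1-10 -101- -11-0✓ 0--10 0-01- 0-1-0✓ 00-1- 001-- 1--00 1--11 1-0-1 1-00- 1-1-0✓ 1-11- 11--0✓ 11--1✓ 11-0-✓ 11-1-✓ 110--✓ 111--✓
Round 3: --1-0 11---
PIs = {--011, --1-0, -0-11, -011-, -1-10, -101-, 0--10, 0-01-, 00-1-, 001--, 1--00, 1--11, 1-0-1, 1-00-, 1-11-, 11---}
Coverage chart:
  m2: 0--10,0-01-,00-1-
  m3: --011,-0-11,0-01-,00-1-
  m4: --1-0,001--
  m5: 001-- ←essential
  m6: --1-0,-011-,0--10,00-1-,001--
  m7: -0-11,-011-,00-1-,001--
  m10: -1-10,-101-,0--10,0-01-
  m11: --011,-101-,0-01-
  m12: --1-0 ←essential
  m14: --1-0,-1-10,0--10
  m16: 1--00,1-00-
  m17: 1-0-1,1-00-
  m19: --011,-0-11,1--11,1-0-1
  m20: --1-0,1--00
  m22: --1-0,-011-,1-11-
  m23: -0-11,-011-,1--11,1-11-
  m24: 1--00,1-00-,11---
  m25: 1-0-1,1-00-,11---
  m26: -1-10,-101-,11---
  m27: --011,-101-,1--11,1-0-1,11---
  m28: --1-0,1--00,11---
  m29: 11--- ←essential
  m30: --1-0,-1-10,1-11-,11---
  m31: 1--11,1-11-,11---
Essential: --1-0, 001--, 11---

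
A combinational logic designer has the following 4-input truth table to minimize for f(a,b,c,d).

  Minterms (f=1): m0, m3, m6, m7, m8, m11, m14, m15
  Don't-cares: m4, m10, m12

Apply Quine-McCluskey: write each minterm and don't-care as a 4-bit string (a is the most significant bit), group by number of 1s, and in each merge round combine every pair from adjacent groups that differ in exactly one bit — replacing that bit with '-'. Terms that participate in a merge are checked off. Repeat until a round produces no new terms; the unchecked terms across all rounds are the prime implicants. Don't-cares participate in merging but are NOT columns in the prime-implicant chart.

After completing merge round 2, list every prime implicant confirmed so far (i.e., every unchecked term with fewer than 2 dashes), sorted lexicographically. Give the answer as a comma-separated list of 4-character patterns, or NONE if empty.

NONE

[col 0] 0000*, 0011*, 0100*, 0110*, 0111*, 1000*, 1010*, 1011*, 1100*, 1110*, 1111*
[col 1] -000*, -011*, -100*, -110*, -111*, 0-00*, 0-11*, 01-0*, 011-*, 1-00*, 1-10*, 1-11*, 10-0*, 101-*, 11-0*, 111-*
[col 2] --00, --11, -1-0, -11-, 1--0, 1-1-
Prime implicants: --00, --11, -1-0, -11-, 1--0, 1-1-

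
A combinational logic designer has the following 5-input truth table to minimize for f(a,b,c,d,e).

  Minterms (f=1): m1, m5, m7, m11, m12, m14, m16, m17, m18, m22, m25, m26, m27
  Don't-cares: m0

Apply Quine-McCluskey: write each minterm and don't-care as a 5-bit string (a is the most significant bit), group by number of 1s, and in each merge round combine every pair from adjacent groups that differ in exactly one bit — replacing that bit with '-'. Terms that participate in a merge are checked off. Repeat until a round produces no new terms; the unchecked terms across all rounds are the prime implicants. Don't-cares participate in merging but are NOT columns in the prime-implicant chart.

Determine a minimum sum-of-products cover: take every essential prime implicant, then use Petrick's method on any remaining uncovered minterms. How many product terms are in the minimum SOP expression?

[col 0] 00000*, 00001*, 00101*, 00111*, 01011*, 01100*, 01110*, 10000*, 10001*, 10010*, 10110*, 11001*, 11010*, 11011*
[col 1] -0000*, -0001*, -1011, 00-01, 0000-*, 001-1, 011-0, 1-001, 1-010, 10-10, 100-0, 1000-*, 110-1, 1101-
[col 2] -000-
Prime implicants: -000-, -1011, 00-01, 001-1, 011-0, 1-001, 1-010, 10-10, 100-0, 110-1, 1101-
PI chart (minterm → PIs covering it):
  1 | -000-,00-01
  5 | 00-01,001-1
  7 | 001-1  (sole → essential)
  11 | -1011  (sole → essential)
  12 | 011-0  (sole → essential)
  14 | 011-0  (sole → essential)
  16 | -000-,100-0
  17 | -000-,1-001
  18 | 1-010,10-10,100-0
  22 | 10-10  (sole → essential)
  25 | 1-001,110-1
  26 | 1-010,1101-
  27 | -1011,110-1,1101-
Essential prime implicants: -1011, 001-1, 011-0, 10-10
Petrick residual → -000-, 1-001, 1-010
Minimum SOP uses 7 PIs: b'c'd' + bc'de + a'b'ce + a'bce' + ac'd'e + ac'de' + ab'de'

7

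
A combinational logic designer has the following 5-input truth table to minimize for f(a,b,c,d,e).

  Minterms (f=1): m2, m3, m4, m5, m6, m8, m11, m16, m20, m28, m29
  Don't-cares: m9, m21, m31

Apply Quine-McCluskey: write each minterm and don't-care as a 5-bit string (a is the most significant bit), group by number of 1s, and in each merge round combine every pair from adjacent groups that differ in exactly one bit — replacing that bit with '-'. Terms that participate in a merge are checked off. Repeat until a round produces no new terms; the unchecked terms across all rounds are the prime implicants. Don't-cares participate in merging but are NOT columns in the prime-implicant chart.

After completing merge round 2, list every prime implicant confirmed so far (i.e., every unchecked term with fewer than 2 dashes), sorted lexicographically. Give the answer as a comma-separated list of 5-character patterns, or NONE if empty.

Round 0: 00010✓ 00011✓ 00100✓ 00101✓ 00110✓ 01000✓ 01001✓ 01011✓ 10000✓ 10100✓ 10101✓ 11100✓ 11101✓ 11111✓
Round 1: -0100✓ -0101✓ 0-011 00-10 0001- 001-0 0010-✓ 010-1 0100- 1-100✓ 1-101✓ 10-00 1010-✓ 111-1 1110-✓
Round 2: -010- 1-10-
PIs = {-010-, 0-011, 00-10, 0001-, 001-0, 010-1, 0100-, 1-10-, 10-00, 111-1}

0-011, 00-10, 0001-, 001-0, 010-1, 0100-, 10-00, 111-1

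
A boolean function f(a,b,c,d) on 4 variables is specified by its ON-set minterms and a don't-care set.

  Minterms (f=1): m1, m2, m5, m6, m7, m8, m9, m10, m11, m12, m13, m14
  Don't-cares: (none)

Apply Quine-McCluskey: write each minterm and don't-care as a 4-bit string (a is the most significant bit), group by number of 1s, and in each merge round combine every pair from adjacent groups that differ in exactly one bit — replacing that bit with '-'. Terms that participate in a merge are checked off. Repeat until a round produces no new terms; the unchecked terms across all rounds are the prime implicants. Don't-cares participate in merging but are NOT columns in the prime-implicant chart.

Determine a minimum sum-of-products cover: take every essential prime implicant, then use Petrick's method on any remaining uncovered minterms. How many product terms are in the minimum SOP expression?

5

[col 0] 0001*, 0010*, 0101*, 0110*, 0111*, 1000*, 1001*, 1010*, 1011*, 1100*, 1101*, 1110*
[col 1] -001*, -010*, -101*, -110*, 0-01*, 0-10*, 01-1, 011-, 1-00*, 1-01*, 1-10*, 10-0*, 10-1*, 100-*, 101-*, 11-0*, 110-*
[col 2] --01, --10, 1--0, 1-0-, 10--
Prime implicants: --01, --10, 01-1, 011-, 1--0, 1-0-, 10--
PI chart (minterm → PIs covering it):
  1 | --01  (sole → essential)
  2 | --10  (sole → essential)
  5 | --01,01-1
  6 | --10,011-
  7 | 01-1,011-
  8 | 1--0,1-0-,10--
  9 | --01,1-0-,10--
  10 | --10,1--0,10--
  11 | 10--  (sole → essential)
  12 | 1--0,1-0-
  13 | --01,1-0-
  14 | --10,1--0
Essential prime implicants: --01, --10, 10--
Petrick residual → 01-1, 1--0
Minimum SOP uses 5 PIs: c'd + cd' + a'bd + ad' + ab'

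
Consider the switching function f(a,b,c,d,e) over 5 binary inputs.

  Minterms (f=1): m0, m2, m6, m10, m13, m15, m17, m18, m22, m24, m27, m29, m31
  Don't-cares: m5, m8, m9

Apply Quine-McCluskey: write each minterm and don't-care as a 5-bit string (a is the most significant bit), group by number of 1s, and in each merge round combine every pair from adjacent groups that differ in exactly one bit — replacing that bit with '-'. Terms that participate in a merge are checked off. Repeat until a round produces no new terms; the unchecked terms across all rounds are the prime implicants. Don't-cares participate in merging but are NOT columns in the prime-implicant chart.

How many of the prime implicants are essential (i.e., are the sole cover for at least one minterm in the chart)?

6

size-2^0 implicants → 00000(✓)  00010(✓)  00101(✓)  00110(✓)  01000(✓)  01001(✓)  01010(✓)  01101(✓)  01111(✓)  10001  10010(✓)  10110(✓)  11000(✓)  11011(✓)  11101(✓)  11111(✓)
size-2^1 implicants → -0010(✓)  -0110(✓)  -1000  -1101(✓)  -1111(✓)  0-000(✓)  0-010(✓)  0-101  00-10(✓)  000-0(✓)  01-01  010-0(✓)  0100-  011-1(✓)  10-10(✓)  11-11  111-1(✓)
size-2^2 implicants → -0-10  -11-1  0-0-0
Unchecked terms (primes): -0-10, -1000, -11-1, 0-0-0, 0-101, 01-01, 0100-, 10001, 11-11
Minterm coverage:
  m0 ⊆ 0-0-0 [E]
  m2 ⊆ -0-10,0-0-0
  m6 ⊆ -0-10 [E]
  m10 ⊆ 0-0-0 [E]
  m13 ⊆ -11-1,0-101,01-01
  m15 ⊆ -11-1 [E]
  m17 ⊆ 10001 [E]
  m18 ⊆ -0-10 [E]
  m22 ⊆ -0-10 [E]
  m24 ⊆ -1000 [E]
  m27 ⊆ 11-11 [E]
  m29 ⊆ -11-1 [E]
  m31 ⊆ -11-1,11-11
E = {-0-10, -1000, -11-1, 0-0-0, 10001, 11-11}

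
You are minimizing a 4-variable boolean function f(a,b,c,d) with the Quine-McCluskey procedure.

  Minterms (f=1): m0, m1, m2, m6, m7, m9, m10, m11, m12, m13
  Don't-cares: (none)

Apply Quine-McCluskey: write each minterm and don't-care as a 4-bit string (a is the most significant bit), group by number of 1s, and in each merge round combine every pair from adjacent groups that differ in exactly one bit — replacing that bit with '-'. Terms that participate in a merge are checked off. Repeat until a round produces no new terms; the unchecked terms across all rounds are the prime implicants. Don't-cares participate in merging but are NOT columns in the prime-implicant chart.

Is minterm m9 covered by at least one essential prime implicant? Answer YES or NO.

NO

size-2^0 implicants → 0000(✓)  0001(✓)  0010(✓)  0110(✓)  0111(✓)  1001(✓)  1010(✓)  1011(✓)  1100(✓)  1101(✓)
size-2^1 implicants → -001  -010  0-10  00-0  000-  011-  1-01  10-1  101-  110-
Unchecked terms (primes): -001, -010, 0-10, 00-0, 000-, 011-, 1-01, 10-1, 101-, 110-
Minterm coverage:
  m0 ⊆ 00-0,000-
  m1 ⊆ -001,000-
  m2 ⊆ -010,0-10,00-0
  m6 ⊆ 0-10,011-
  m7 ⊆ 011- [E]
  m9 ⊆ -001,1-01,10-1
  m10 ⊆ -010,101-
  m11 ⊆ 10-1,101-
  m12 ⊆ 110- [E]
  m13 ⊆ 1-01,110-
E = {011-, 110-}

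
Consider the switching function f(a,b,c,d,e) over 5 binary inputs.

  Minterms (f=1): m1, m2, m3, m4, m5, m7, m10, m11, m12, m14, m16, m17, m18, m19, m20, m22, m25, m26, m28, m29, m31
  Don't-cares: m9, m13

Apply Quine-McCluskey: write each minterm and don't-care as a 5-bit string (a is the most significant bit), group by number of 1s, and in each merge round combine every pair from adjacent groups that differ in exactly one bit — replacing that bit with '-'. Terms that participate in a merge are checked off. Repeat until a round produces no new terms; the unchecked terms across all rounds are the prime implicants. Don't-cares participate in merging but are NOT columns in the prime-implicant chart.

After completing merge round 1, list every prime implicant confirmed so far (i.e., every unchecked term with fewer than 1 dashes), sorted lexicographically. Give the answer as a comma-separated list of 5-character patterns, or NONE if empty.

Round 0: 00001✓ 00010✓ 00011✓ 00100✓ 00101✓ 00111✓ 01001✓ 01010✓ 01011✓ 01100✓ 01101✓ 01110✓ 10000✓ 10001✓ 10010✓ 10011✓ 10100✓ 10110✓ 11001✓ 11010✓ 11100✓ 11101✓ 11111✓
Round 1: -0001✓ -0010✓ -0011✓ -0100✓ -1001✓ -1010✓ -1100✓ -1101✓ 0-001✓ 0-010✓ 0-011✓ 0-100✓ 0-101✓ 00-01✓ 00-11✓ 000-1✓ 0001-✓ 001-1✓ 0010-✓ 01-01✓ 01-10 010-1✓ 0101-✓ 011-0 0110-✓ 1-001✓ 1-010✓ 1-100✓ 10-00✓ 10-10✓ 100-0✓ 100-1✓ 1000-✓ 1001-✓ 101-0✓ 11-01✓ 111-1 1110-✓
Round 2: --001 --010 --100 -00-1 -001- -1-01 -110- 0--01 0-0-1 0-01- 0-10- 00--1 10--0 100--
PIs = {--001, --010, --100, -00-1, -001-, -1-01, -110-, 0--01, 0-0-1, 0-01-, 0-10-, 00--1, 01-10, 011-0, 10--0, 100--, 111-1}

NONE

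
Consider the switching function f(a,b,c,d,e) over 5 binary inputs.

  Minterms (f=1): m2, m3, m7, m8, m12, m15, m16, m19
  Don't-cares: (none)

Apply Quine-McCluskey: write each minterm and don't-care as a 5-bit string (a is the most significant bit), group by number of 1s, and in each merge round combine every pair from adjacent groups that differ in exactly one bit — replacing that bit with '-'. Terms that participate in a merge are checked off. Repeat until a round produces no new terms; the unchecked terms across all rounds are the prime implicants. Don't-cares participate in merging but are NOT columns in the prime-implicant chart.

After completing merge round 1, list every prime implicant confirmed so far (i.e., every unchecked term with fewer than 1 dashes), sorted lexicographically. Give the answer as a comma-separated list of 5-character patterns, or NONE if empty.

10000

[col 0] 00010*, 00011*, 00111*, 01000*, 01100*, 01111*, 10000, 10011*
[col 1] -0011, 0-111, 00-11, 0001-, 01-00
Prime implicants: -0011, 0-111, 00-11, 0001-, 01-00, 10000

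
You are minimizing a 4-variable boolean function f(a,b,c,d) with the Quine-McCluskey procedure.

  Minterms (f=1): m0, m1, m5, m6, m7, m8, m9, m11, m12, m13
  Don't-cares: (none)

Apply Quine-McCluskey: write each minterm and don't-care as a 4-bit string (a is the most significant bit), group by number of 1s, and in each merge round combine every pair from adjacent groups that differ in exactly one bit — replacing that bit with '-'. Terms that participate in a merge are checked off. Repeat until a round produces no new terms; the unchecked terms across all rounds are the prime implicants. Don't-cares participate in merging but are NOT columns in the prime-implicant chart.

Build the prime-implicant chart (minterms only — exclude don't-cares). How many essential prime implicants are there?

size-2^0 implicants → 0000(✓)  0001(✓)  0101(✓)  0110(✓)  0111(✓)  1000(✓)  1001(✓)  1011(✓)  1100(✓)  1101(✓)
size-2^1 implicants → -000(✓)  -001(✓)  -101(✓)  0-01(✓)  000-(✓)  01-1  011-  1-00(✓)  1-01(✓)  10-1  100-(✓)  110-(✓)
size-2^2 implicants → --01  -00-  1-0-
Unchecked terms (primes): --01, -00-, 01-1, 011-, 1-0-, 10-1
Minterm coverage:
  m0 ⊆ -00- [E]
  m1 ⊆ --01,-00-
  m5 ⊆ --01,01-1
  m6 ⊆ 011- [E]
  m7 ⊆ 01-1,011-
  m8 ⊆ -00-,1-0-
  m9 ⊆ --01,-00-,1-0-,10-1
  m11 ⊆ 10-1 [E]
  m12 ⊆ 1-0- [E]
  m13 ⊆ --01,1-0-
E = {-00-, 011-, 1-0-, 10-1}

4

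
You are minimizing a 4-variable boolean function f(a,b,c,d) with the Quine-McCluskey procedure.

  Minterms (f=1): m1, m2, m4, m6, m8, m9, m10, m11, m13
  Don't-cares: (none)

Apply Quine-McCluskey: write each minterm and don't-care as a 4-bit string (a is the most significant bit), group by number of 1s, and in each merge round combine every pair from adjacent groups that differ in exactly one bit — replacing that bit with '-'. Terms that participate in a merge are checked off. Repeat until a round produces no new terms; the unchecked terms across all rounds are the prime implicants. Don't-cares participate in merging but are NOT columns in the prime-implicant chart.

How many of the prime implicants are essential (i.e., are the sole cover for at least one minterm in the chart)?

4

Round 0: 0001✓ 0010✓ 0100✓ 0110✓ 1000✓ 1001✓ 1010✓ 1011✓ 1101✓
Round 1: -001 -010 0-10 01-0 1-01 10-0✓ 10-1✓ 100-✓ 101-✓
Round 2: 10--
PIs = {-001, -010, 0-10, 01-0, 1-01, 10--}
Coverage chart:
  m1: -001 ←essential
  m2: -010,0-10
  m4: 01-0 ←essential
  m6: 0-10,01-0
  m8: 10-- ←essential
  m9: -001,1-01,10--
  m10: -010,10--
  m11: 10-- ←essential
  m13: 1-01 ←essential
Essential: -001, 01-0, 1-01, 10--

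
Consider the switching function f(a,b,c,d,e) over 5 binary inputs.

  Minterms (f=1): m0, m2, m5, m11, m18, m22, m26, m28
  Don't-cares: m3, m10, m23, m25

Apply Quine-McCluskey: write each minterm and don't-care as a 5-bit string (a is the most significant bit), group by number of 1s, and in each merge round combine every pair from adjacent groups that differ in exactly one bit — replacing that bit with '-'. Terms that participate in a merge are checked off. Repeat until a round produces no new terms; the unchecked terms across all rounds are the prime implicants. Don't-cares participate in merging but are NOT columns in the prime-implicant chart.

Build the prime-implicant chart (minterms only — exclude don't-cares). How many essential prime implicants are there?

size-2^0 implicants → 00000(✓)  00010(✓)  00011(✓)  00101  01010(✓)  01011(✓)  10010(✓)  10110(✓)  10111(✓)  11001  11010(✓)  11100
size-2^1 implicants → -0010(✓)  -1010(✓)  0-010(✓)  0-011(✓)  000-0  0001-(✓)  0101-(✓)  1-010(✓)  10-10  1011-
size-2^2 implicants → --010  0-01-
Unchecked terms (primes): --010, 0-01-, 000-0, 00101, 10-10, 1011-, 11001, 11100
Minterm coverage:
  m0 ⊆ 000-0 [E]
  m2 ⊆ --010,0-01-,000-0
  m5 ⊆ 00101 [E]
  m11 ⊆ 0-01- [E]
  m18 ⊆ --010,10-10
  m22 ⊆ 10-10,1011-
  m26 ⊆ --010 [E]
  m28 ⊆ 11100 [E]
E = {--010, 0-01-, 000-0, 00101, 11100}

5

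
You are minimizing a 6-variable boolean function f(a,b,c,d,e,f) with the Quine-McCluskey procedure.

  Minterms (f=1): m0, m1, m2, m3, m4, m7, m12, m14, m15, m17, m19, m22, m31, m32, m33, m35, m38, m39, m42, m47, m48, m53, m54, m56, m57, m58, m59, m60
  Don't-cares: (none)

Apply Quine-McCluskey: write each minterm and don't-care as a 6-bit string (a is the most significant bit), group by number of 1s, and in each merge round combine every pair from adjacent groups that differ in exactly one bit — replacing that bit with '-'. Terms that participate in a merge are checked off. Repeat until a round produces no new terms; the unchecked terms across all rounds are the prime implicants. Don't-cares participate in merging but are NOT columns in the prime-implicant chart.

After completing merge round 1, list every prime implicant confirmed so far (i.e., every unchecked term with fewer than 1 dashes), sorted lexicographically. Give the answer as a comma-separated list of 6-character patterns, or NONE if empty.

Round 0: 000000✓ 000001✓ 000010✓ 000011✓ 000100✓ 000111✓ 001100✓ 001110✓ 001111✓ 010001✓ 010011✓ 010110✓ 011111✓ 100000✓ 100001✓ 100011✓ 100110✓ 100111✓ 101010✓ 101111✓ 110000✓ 110101 110110✓ 111000✓ 111001✓ 111010✓ 111011✓ 111100✓
Round 1: -00000✓ -00001✓ -00011✓ -00111✓ -01111✓ -10110 0-0001✓ 0-0011✓ 0-1111 00-100 00-111✓ 000-00 000-11✓ 0000-0✓ 0000-1✓ 00000-✓ 00001-✓ 0011-0 00111- 0100-1✓ 1-0000 1-0110 1-1010 10-111✓ 100-11✓ 1000-1✓ 10000-✓ 10011- 11-000 111-00 1110-0✓ 1110-1✓ 11100-✓ 11101-✓
Round 2: -0-111 -00-11 -000-1 -0000- 0-00-1 0000-- 1110--
PIs = {-0-111, -00-11, -000-1, -0000-, -10110, 0-00-1, 0-1111, 00-100, 000-00, 0000--, 0011-0, 00111-, 1-0000, 1-0110, 1-1010, 10011-, 11-000, 110101, 111-00, 1110--}

110101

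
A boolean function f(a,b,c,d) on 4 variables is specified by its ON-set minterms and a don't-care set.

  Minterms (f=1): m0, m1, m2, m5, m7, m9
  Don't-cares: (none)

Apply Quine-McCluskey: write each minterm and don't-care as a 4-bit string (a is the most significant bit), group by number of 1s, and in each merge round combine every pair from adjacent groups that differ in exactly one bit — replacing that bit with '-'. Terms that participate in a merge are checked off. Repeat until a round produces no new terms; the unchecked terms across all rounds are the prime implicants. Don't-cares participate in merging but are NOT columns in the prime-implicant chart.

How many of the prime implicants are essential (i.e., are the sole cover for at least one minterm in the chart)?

size-2^0 implicants → 0000(✓)  0001(✓)  0010(✓)  0101(✓)  0111(✓)  1001(✓)
size-2^1 implicants → -001  0-01  00-0  000-  01-1
Unchecked terms (primes): -001, 0-01, 00-0, 000-, 01-1
Minterm coverage:
  m0 ⊆ 00-0,000-
  m1 ⊆ -001,0-01,000-
  m2 ⊆ 00-0 [E]
  m5 ⊆ 0-01,01-1
  m7 ⊆ 01-1 [E]
  m9 ⊆ -001 [E]
E = {-001, 00-0, 01-1}

3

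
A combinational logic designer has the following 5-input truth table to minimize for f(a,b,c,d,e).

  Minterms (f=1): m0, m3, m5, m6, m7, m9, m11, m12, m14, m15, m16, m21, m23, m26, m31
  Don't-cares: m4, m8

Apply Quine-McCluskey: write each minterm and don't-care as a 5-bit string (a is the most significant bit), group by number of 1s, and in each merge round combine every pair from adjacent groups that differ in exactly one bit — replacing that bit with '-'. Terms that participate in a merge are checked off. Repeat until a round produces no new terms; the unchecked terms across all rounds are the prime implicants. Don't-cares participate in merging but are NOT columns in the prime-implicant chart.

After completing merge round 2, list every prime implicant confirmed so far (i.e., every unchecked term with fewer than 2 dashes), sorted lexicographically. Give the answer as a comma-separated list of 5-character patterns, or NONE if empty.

size-2^0 implicants → 00000(✓)  00011(✓)  00100(✓)  00101(✓)  00110(✓)  00111(✓)  01000(✓)  01001(✓)  01011(✓)  01100(✓)  01110(✓)  01111(✓)  10000(✓)  10101(✓)  10111(✓)  11010  11111(✓)
size-2^1 implicants → -0000  -0101(✓)  -0111(✓)  -1111(✓)  0-000(✓)  0-011(✓)  0-100(✓)  0-110(✓)  0-111(✓)  00-00(✓)  00-11(✓)  001-0(✓)  001-1(✓)  0010-(✓)  0011-(✓)  01-00(✓)  01-11(✓)  010-1  0100-  011-0(✓)  0111-(✓)  1-111(✓)  101-1(✓)
size-2^2 implicants → --111  -01-1  0--00  0--11  0-1-0  0-11-  001--
Unchecked terms (primes): --111, -0000, -01-1, 0--00, 0--11, 0-1-0, 0-11-, 001--, 010-1, 0100-, 11010

-0000, 010-1, 0100-, 11010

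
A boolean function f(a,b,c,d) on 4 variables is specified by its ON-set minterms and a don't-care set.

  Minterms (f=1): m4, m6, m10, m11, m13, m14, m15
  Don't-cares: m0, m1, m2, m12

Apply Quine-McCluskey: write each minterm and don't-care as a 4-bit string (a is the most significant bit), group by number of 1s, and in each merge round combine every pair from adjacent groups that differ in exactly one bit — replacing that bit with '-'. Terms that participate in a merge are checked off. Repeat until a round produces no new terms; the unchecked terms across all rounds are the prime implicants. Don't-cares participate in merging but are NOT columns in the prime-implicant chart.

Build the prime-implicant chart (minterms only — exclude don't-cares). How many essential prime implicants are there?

Round 0: 0000✓ 0001✓ 0010✓ 0100✓ 0110✓ 1010✓ 1011✓ 1100✓ 1101✓ 1110✓ 1111✓
Round 1: -010✓ -100✓ -110✓ 0-00✓ 0-10✓ 00-0✓ 000- 01-0✓ 1-10✓ 1-11✓ 101-✓ 11-0✓ 11-1✓ 110-✓ 111-✓
Round 2: --10 -1-0 0--0 1-1- 11--
PIs = {--10, -1-0, 0--0, 000-, 1-1-, 11--}
Coverage chart:
  m4: -1-0,0--0
  m6: --10,-1-0,0--0
  m10: --10,1-1-
  m11: 1-1- ←essential
  m13: 11-- ←essential
  m14: --10,-1-0,1-1-,11--
  m15: 1-1-,11--
Essential: 1-1-, 11--

2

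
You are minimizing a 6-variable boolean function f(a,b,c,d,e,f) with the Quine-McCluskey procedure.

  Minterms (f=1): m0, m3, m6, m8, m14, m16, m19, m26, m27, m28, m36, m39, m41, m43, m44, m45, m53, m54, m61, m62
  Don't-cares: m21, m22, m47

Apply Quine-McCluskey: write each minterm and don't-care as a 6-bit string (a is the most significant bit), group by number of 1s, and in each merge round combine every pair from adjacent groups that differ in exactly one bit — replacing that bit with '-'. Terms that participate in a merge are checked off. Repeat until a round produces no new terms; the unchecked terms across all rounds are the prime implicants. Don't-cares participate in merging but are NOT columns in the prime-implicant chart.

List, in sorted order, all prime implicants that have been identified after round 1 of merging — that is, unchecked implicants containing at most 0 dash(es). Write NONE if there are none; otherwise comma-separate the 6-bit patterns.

011100

Round 0: 000000✓ 000011✓ 000110✓ 001000✓ 001110✓ 010000✓ 010011✓ 010101✓ 010110✓ 011010✓ 011011✓ 011100 100100✓ 100111✓ 101001✓ 101011✓ 101100✓ 101101✓ 101111✓ 110101✓ 110110✓ 111101✓ 111110✓
Round 1: -10101 -10110 0-0000 0-0011 0-0110 00-000 00-110 01-011 01101- 1-1101 10-100 10-111 101-01✓ 101-11✓ 1010-1✓ 1011-1✓ 10110- 11-101 11-110
Round 2: 101--1
PIs = {-10101, -10110, 0-0000, 0-0011, 0-0110, 00-000, 00-110, 01-011, 01101-, 011100, 1-1101, 10-100, 10-111, 101--1, 10110-, 11-101, 11-110}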